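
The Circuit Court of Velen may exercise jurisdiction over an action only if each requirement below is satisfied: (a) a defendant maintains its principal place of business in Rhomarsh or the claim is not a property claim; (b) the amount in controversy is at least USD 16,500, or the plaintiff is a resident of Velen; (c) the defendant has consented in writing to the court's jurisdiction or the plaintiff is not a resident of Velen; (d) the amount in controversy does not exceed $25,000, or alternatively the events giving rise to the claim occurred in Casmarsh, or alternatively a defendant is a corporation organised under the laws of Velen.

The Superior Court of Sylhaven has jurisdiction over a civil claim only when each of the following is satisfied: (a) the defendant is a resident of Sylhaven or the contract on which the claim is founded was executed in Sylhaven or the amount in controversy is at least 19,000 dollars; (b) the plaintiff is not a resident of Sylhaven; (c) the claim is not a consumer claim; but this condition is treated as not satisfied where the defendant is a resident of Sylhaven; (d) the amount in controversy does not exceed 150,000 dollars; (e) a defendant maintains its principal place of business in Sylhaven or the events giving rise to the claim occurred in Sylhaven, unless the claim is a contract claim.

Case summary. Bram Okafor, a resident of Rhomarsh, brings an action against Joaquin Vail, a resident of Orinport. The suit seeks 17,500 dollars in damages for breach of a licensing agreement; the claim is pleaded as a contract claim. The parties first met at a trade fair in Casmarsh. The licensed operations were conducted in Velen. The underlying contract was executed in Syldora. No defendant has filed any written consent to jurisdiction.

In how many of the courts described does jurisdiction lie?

1

The Circuit Court of Velen:
  (a) The claim is a contract claim, not a property claim, which satisfies one of the alternatives. Satisfied.
  (b) The amount in controversy is USD 17,500, which meets the $16,500 floor, which satisfies one of the alternatives. Satisfied.
  (c) The plaintiff resides in Rhomarsh, which is not Velen, which satisfies one of the alternatives. Satisfied.
  (d) The amount in controversy is $17,500, within the $25,000 ceiling, which satisfies one of the alternatives. Satisfied.
  → Every requirement is satisfied — jurisdiction.
The Superior Court of Sylhaven:
  (a) The defendant resides in Orinport, not Sylhaven; the contract was executed in Syldora, not Sylhaven; the amount in controversy is 17,500 dollars, below the $19,000 floor — every alternative fails. Fails.
  (b) The plaintiff resides in Rhomarsh, which is not Sylhaven. Condition met.
  (c) The claim is a contract claim, not a consumer claim. The carve-out does not apply: the defendant resides in Orinport, not Sylhaven. Condition met.
  (d) The amount in controversy is 17,500 dollars, within the 150,000 dollars ceiling. Met.
  (e) No defendant is a corporation; the operative events occurred in Velen, not Sylhaven — no alternative holds. The proviso rescues it, though: the claim is a contract claim. Satisfied.
  → At least one condition fails; no jurisdiction.
Courts with jurisdiction: the Circuit Court of Velen — 1 in total.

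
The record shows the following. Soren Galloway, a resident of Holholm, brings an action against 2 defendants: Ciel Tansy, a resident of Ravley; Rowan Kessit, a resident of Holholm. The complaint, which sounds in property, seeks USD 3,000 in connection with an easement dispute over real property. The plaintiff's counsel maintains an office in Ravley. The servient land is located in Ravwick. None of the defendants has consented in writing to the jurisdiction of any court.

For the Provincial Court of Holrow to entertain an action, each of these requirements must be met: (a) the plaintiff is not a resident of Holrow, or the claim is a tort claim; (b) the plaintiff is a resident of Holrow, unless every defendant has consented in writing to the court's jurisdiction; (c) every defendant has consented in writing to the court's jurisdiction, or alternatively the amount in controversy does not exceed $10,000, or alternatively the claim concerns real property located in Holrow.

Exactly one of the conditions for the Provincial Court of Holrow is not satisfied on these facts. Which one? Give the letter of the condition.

(b)

The Provincial Court of Holrow:
  (a) The plaintiff resides in Holholm, which is not Holrow, which satisfies one of the alternatives. Condition met.
  (b) The plaintiff resides in Holholm, not Holrow. And no such written consent has been filed, so the proviso does not save it. Fails.
  (c) The amount in controversy is $3,000, within the USD 10,000 ceiling, so one alternative holds. Condition met.
Only condition (b) fails.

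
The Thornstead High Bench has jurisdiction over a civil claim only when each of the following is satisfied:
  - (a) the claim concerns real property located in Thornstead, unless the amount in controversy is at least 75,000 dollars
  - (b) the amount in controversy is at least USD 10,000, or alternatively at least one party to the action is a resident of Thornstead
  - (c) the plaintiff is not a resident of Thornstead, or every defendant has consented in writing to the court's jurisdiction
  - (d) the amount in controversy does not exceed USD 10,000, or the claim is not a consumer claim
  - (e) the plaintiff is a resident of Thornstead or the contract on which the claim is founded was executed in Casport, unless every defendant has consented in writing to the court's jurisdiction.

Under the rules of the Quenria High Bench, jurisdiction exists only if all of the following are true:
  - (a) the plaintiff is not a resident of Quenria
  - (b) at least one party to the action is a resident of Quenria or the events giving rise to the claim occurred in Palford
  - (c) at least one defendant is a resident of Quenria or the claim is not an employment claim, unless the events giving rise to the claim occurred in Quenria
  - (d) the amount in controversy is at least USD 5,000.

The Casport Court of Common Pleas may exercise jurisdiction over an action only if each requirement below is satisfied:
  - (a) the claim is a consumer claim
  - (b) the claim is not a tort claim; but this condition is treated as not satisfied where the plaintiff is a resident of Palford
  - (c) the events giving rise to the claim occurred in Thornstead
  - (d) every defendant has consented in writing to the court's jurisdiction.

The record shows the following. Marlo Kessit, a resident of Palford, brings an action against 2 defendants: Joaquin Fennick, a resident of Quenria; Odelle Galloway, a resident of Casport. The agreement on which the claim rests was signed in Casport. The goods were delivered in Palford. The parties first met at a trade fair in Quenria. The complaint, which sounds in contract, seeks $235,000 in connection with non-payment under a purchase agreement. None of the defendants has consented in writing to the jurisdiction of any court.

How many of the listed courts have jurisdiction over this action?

The Thornstead High Bench:
  (a) The claim does not concern real property. However, the amount in controversy is $235,000, which meets the 75,000 dollars floor, so the 'unless' proviso supplies this condition. Satisfied.
  (b) The amount in controversy is 235,000 dollars, which meets the $10,000 floor, so one alternative holds. Satisfied.
  (c) The plaintiff resides in Palford, which is not Thornstead, so this disjunct is met. Satisfied.
  (d) The claim is a contract claim, not a consumer claim, so one alternative holds. Condition met.
  (e) The contract was executed in Casport, which satisfies one of the alternatives. Satisfied.
  → Every requirement is satisfied — jurisdiction.
The Quenria High Bench:
  (a) The plaintiff resides in Palford, which is not Quenria. Met.
  (b) Joaquin Fennick resides in Quenria, so this disjunct is met. Satisfied.
  (c) Joaquin Fennick resides in Quenria, so one alternative holds. Met.
  (d) The amount in controversy is $235,000, which meets the USD 5,000 floor. Condition met.
  → All conditions met; jurisdiction exists.
The Casport Court of Common Pleas:
  (a) The claim is a contract claim, not a consumer claim. Condition not met.
  (b) The claim is a contract claim, not a tort claim. But the carve-out bites: the plaintiff resides in Palford. Not met.
  (c) The operative events occurred in Palford, not Thornstead. Fails.
  (d) No such written consent has been filed. Not met.
  → The court lacks jurisdiction.
Courts with jurisdiction: the Thornstead High Bench, the Quenria High Bench — 2 in total.

2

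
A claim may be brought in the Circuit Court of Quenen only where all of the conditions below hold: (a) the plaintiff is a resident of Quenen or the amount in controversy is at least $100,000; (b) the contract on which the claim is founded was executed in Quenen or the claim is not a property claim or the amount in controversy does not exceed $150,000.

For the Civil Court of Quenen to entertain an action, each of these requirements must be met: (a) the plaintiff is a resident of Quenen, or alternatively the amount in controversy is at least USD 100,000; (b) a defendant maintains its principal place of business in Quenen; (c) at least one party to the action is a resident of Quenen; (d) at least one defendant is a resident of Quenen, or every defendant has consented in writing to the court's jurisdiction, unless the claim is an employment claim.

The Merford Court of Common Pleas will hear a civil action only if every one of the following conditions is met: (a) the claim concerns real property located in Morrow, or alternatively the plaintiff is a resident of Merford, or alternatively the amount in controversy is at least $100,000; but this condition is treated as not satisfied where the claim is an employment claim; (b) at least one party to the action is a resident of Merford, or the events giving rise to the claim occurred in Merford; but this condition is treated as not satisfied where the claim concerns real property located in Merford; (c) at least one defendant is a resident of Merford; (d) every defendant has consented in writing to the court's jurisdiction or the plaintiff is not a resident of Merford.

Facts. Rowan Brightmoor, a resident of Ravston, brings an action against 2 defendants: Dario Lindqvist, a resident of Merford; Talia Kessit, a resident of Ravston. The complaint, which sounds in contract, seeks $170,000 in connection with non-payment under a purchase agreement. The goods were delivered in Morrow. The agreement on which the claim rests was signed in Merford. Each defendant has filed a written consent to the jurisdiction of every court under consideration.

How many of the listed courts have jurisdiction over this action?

2

The Circuit Court of Quenen:
  (a) The amount in controversy is $170,000, which meets the $100,000 floor — that alternative is enough. Satisfied.
  (b) The claim is a contract claim, not a property claim — that alternative is enough. Condition met.
  → Jurisdiction lies.
The Civil Court of Quenen:
  (a) The amount in controversy is USD 170,000, which meets the USD 100,000 floor, so one alternative holds. Condition met.
  (b) No defendant is a corporation. Not satisfied.
  (c) No party resides in Quenen. Condition not met.
  (d) Every defendant has filed written consent, so one alternative holds. Met.
  → The court lacks jurisdiction.
The Merford Court of Common Pleas:
  (a) The amount in controversy is 170,000 dollars, which meets the $100,000 floor — that alternative is enough. The carve-out does not apply: the claim is a contract claim, not an employment claim. Condition met.
  (b) Dario Lindqvist resides in Merford, which satisfies one of the alternatives. The exception is not triggered, since the claim does not concern real property. Met.
  (c) Dario Lindqvist resides in Merford. Condition met.
  (d) Every defendant has filed written consent, so one alternative holds. Condition met.
  → Jurisdiction lies.
Courts with jurisdiction: the Circuit Court of Quenen, the Merford Court of Common Pleas — 2 in total.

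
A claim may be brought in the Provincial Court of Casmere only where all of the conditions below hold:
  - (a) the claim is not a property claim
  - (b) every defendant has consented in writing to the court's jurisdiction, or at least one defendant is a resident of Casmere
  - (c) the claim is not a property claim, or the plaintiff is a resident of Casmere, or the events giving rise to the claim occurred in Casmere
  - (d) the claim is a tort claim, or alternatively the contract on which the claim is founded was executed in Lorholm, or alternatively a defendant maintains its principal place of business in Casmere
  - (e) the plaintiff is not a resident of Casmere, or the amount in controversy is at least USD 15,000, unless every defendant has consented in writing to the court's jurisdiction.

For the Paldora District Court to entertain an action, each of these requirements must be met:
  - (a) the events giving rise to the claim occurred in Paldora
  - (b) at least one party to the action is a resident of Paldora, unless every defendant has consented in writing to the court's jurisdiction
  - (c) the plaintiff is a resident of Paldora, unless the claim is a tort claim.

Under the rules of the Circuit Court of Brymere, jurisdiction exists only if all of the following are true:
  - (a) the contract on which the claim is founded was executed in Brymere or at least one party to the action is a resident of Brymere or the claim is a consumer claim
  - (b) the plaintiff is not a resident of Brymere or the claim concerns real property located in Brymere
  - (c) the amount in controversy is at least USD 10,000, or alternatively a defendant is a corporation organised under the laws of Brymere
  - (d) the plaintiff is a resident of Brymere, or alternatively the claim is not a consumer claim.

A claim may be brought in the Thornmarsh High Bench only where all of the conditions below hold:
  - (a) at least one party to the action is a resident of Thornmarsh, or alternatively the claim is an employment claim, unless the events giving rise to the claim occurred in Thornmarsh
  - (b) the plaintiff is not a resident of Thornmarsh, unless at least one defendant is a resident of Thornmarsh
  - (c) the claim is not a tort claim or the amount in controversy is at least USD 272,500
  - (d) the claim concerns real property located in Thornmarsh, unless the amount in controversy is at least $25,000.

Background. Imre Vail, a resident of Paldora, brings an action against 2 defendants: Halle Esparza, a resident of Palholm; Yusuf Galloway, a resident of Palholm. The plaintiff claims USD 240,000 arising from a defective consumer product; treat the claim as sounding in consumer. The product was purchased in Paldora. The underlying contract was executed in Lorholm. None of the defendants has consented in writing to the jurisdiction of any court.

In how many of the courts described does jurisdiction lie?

1

The Provincial Court of Casmere:
  (a) The claim is a consumer claim, not a property claim. Condition met.
  (b) No such written consent has been filed; no defendant resides in Casmere (they reside in Palholm, Palholm) — no alternative holds. Fails.
  (c) The claim is a consumer claim, not a property claim, so one alternative holds. Condition met.
  (d) The contract was executed in Lorholm, which satisfies one of the alternatives. Condition met.
  (e) The plaintiff resides in Paldora, which is not Casmere — that alternative is enough. Satisfied.
  → At least one condition fails; no jurisdiction.
The Paldora District Court:
  (a) The operative events occurred in Paldora. Satisfied.
  (b) Imre Vail resides in Paldora. Condition met.
  (c) The plaintiff resides in Paldora. Satisfied.
  → All conditions met; jurisdiction exists.
The Circuit Court of Brymere:
  (a) The claim is a consumer claim, so this disjunct is met. Met.
  (b) The plaintiff resides in Paldora, which is not Brymere — that alternative is enough. Satisfied.
  (c) The amount in controversy is $240,000, which meets the $10,000 floor, which satisfies one of the alternatives. Met.
  (d) The plaintiff resides in Paldora, not Brymere; the claim is a consumer claim — none of the alternatives is met. Not met.
  → Not every requirement is met — no jurisdiction.
The Thornmarsh High Bench:
  (a) No party resides in Thornmarsh; the claim is a consumer claim, not an employment claim — no alternative holds. The proviso offers no rescue either, since the operative events occurred in Paldora, not Thornmarsh. Not satisfied.
  (b) The plaintiff resides in Paldora, which is not Thornmarsh. Met.
  (c) The claim is a consumer claim, not a tort claim — that alternative is enough. Satisfied.
  (d) The claim does not concern real property. The proviso rescues it, though: the amount in controversy is $240,000, which meets the $25,000 floor. Met.
  → No jurisdiction.
Courts with jurisdiction: the Paldora District Court — 1 in total.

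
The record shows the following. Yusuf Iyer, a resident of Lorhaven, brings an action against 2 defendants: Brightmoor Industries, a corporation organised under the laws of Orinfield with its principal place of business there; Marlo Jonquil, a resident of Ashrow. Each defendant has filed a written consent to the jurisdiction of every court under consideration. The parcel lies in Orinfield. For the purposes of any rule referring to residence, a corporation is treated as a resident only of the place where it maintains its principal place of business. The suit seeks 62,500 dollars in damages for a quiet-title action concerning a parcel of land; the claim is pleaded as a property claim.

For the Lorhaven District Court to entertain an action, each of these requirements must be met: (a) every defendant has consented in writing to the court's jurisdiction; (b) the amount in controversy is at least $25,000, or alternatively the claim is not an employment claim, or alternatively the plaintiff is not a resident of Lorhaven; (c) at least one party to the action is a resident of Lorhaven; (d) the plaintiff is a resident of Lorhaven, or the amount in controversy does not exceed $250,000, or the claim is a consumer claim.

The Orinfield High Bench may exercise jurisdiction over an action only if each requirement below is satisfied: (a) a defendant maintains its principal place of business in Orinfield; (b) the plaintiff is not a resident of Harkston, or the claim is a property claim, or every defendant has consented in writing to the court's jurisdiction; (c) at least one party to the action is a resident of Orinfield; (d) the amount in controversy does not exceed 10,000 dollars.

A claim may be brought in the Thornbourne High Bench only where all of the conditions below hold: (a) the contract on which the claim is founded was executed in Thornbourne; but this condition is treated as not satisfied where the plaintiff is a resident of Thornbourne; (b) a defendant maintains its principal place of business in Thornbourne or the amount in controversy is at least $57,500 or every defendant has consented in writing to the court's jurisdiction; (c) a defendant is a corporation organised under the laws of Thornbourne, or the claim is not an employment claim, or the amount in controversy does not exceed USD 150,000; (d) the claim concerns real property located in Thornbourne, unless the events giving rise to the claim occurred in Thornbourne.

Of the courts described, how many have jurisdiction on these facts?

The Lorhaven District Court:
  (a) Every defendant has filed written consent. Condition met.
  (b) The amount in controversy is USD 62,500, which meets the 25,000 dollars floor, so one alternative holds. Satisfied.
  (c) Yusuf Iyer resides in Lorhaven. Satisfied.
  (d) The plaintiff resides in Lorhaven, so this disjunct is met. Met.
  → Jurisdiction lies.
The Orinfield High Bench:
  (a) Brightmoor Industries has its principal place of business in Orinfield. Met.
  (b) The plaintiff resides in Lorhaven, which is not Harkston — that alternative is enough. Met.
  (c) Brightmoor Industries resides in Orinfield. Met.
  (d) The amount in controversy is USD 62,500, above the USD 10,000 ceiling. Fails.
  → At least one condition fails; no jurisdiction.
The Thornbourne High Bench:
  (a) No contract (and hence no place of execution) is alleged. Condition not met.
  (b) The amount in controversy is $62,500, which meets the $57,500 floor, which satisfies one of the alternatives. Met.
  (c) The claim is a property claim, not an employment claim — that alternative is enough. Condition met.
  (d) The property lies in Orinfield, not Thornbourne. And the operative events occurred in Orinfield, not Thornbourne, so the proviso does not save it. Fails.
  → Not every requirement is met — no jurisdiction.
Courts with jurisdiction: the Lorhaven District Court — 1 in total.

1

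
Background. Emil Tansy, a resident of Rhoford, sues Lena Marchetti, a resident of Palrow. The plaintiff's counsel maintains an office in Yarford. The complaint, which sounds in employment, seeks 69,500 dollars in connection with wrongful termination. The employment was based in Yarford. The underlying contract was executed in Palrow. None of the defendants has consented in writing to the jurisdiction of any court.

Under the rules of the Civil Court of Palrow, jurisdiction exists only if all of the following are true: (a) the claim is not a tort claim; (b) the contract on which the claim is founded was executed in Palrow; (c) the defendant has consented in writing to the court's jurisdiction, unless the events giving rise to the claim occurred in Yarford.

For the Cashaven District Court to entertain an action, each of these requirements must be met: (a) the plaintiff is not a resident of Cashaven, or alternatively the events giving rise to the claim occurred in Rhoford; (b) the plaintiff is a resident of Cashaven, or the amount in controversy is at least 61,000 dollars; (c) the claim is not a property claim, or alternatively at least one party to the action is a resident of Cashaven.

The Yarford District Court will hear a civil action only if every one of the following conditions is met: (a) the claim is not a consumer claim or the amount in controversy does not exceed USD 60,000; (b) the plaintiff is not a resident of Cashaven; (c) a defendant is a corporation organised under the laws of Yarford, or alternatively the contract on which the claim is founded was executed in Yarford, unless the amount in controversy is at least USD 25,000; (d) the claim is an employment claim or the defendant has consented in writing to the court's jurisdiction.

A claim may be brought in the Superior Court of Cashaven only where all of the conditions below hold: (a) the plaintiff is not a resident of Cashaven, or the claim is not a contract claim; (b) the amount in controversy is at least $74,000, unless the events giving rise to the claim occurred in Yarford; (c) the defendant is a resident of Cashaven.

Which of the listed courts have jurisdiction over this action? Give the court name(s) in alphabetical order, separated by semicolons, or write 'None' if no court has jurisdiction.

The Civil Court of Palrow:
  (a) The claim is an employment claim, not a tort claim. Condition met.
  (b) The contract was executed in Palrow. Satisfied.
  (c) No such written consent has been filed. But the operative events occurred in Yarford, and the 'unless' clause therefore excuses the requirement. Met.
  → Jurisdiction lies.
The Cashaven District Court:
  (a) The plaintiff resides in Rhoford, which is not Cashaven, which satisfies one of the alternatives. Condition met.
  (b) The amount in controversy is 69,500 dollars, which meets the $61,000 floor, which satisfies one of the alternatives. Satisfied.
  (c) The claim is an employment claim, not a property claim — that alternative is enough. Satisfied.
  → Jurisdiction lies.
The Yarford District Court:
  (a) The claim is an employment claim, not a consumer claim, which satisfies one of the alternatives. Met.
  (b) The plaintiff resides in Rhoford, which is not Cashaven. Condition met.
  (c) No defendant is a corporation; the contract was executed in Palrow, not Yarford — no alternative holds. The proviso rescues it, though: the amount in controversy is $69,500, which meets the USD 25,000 floor. Satisfied.
  (d) The claim is an employment claim, which satisfies one of the alternatives. Met.
  → All conditions met; jurisdiction exists.
The Superior Court of Cashaven:
  (a) The plaintiff resides in Rhoford, which is not Cashaven — that alternative is enough. Condition met.
  (b) The amount in controversy is 69,500 dollars, below the 74,000 dollars floor. But the operative events occurred in Yarford, and the 'unless' clause therefore excuses the requirement. Satisfied.
  (c) The defendant resides in Palrow, not Cashaven. Not met.
  → Not every requirement is met — no jurisdiction.

the Cashaven District Court; the Civil Court of Palrow; the Yarford District Court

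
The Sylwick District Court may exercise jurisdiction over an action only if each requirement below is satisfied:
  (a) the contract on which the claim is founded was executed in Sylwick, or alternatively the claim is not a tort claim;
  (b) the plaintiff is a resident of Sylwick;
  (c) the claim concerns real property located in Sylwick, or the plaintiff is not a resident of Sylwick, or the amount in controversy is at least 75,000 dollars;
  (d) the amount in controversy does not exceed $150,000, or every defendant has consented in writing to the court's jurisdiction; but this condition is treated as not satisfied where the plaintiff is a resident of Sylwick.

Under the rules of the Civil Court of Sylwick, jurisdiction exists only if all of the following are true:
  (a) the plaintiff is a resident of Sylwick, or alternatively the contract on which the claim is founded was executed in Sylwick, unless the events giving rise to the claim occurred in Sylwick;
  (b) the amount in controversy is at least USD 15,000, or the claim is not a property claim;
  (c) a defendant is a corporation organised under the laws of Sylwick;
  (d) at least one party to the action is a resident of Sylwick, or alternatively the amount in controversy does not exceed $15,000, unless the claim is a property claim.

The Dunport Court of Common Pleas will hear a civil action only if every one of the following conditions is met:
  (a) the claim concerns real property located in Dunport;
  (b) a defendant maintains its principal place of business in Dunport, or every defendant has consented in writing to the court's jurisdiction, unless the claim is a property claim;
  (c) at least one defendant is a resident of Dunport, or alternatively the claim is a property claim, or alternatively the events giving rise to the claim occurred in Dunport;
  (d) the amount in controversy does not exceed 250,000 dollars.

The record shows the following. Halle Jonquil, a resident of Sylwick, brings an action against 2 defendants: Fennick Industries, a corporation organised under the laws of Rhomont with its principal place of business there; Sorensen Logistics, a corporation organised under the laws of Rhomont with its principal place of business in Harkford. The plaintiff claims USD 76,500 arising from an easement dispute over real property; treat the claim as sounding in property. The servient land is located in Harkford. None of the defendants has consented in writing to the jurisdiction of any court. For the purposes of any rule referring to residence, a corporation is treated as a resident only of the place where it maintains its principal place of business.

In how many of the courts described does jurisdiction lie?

0

The Sylwick District Court:
  (a) The claim is a property claim, not a tort claim, so this disjunct is met. Met.
  (b) The plaintiff resides in Sylwick. Satisfied.
  (c) The amount in controversy is USD 76,500, which meets the USD 75,000 floor, so one alternative holds. Satisfied.
  (d) The amount in controversy is 76,500 dollars, within the 150,000 dollars ceiling, so one alternative holds. But the carve-out bites: the plaintiff resides in Sylwick. Not satisfied.
  → Not every requirement is met — no jurisdiction.
The Civil Court of Sylwick:
  (a) The plaintiff resides in Sylwick, which satisfies one of the alternatives. Met.
  (b) The amount in controversy is 76,500 dollars, which meets the $15,000 floor, which satisfies one of the alternatives. Met.
  (c) The corporate defendant(s) are organised in Rhomont, not Sylwick. Not satisfied.
  (d) Halle Jonquil resides in Sylwick, so one alternative holds. Met.
  → At least one condition fails; no jurisdiction.
The Dunport Court of Common Pleas:
  (a) The property lies in Harkford, not Dunport. Fails.
  (b) The corporate defendant(s) have their principal place of business in Harkford, Rhomont, not Dunport; no such written consent has been filed — no alternative holds. However, the claim is a property claim, so the 'unless' proviso supplies this condition. Condition met.
  (c) The claim is a property claim, so this disjunct is met. Met.
  (d) The amount in controversy is $76,500, within the 250,000 dollars ceiling. Satisfied.
  → At least one condition fails; no jurisdiction.
No court satisfies all of its conditions.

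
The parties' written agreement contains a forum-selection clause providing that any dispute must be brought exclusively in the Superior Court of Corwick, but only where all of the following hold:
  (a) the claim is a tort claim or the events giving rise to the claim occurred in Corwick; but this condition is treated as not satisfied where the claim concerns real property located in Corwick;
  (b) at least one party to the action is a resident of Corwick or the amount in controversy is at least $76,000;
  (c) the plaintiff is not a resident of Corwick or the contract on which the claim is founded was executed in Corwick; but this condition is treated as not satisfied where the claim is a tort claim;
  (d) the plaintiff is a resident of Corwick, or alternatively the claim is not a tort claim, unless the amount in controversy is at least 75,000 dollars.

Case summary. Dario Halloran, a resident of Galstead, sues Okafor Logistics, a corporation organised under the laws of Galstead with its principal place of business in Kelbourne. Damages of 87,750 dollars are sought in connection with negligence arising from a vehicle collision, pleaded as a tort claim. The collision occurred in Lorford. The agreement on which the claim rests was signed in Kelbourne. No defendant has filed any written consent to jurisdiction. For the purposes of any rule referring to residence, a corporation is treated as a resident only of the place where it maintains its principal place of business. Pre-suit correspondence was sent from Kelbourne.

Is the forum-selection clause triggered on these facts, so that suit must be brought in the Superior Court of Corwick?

No

The Superior Court of Corwick:
  (a) The claim is a tort claim, so one alternative holds. And the carve-out is inapplicable — the claim does not concern real property. Condition met.
  (b) The amount in controversy is $87,750, which meets the $76,000 floor, which satisfies one of the alternatives. Met.
  (c) The plaintiff resides in Galstead, which is not Corwick, which satisfies one of the alternatives. But the carve-out bites: the claim is a tort claim. Fails.
  (d) The plaintiff resides in Galstead, not Corwick; the claim is a tort claim — none of the alternatives is met. But the amount in controversy is USD 87,750, which meets the $75,000 floor, and the 'unless' clause therefore excuses the requirement. Met.
  → The clause does not apply.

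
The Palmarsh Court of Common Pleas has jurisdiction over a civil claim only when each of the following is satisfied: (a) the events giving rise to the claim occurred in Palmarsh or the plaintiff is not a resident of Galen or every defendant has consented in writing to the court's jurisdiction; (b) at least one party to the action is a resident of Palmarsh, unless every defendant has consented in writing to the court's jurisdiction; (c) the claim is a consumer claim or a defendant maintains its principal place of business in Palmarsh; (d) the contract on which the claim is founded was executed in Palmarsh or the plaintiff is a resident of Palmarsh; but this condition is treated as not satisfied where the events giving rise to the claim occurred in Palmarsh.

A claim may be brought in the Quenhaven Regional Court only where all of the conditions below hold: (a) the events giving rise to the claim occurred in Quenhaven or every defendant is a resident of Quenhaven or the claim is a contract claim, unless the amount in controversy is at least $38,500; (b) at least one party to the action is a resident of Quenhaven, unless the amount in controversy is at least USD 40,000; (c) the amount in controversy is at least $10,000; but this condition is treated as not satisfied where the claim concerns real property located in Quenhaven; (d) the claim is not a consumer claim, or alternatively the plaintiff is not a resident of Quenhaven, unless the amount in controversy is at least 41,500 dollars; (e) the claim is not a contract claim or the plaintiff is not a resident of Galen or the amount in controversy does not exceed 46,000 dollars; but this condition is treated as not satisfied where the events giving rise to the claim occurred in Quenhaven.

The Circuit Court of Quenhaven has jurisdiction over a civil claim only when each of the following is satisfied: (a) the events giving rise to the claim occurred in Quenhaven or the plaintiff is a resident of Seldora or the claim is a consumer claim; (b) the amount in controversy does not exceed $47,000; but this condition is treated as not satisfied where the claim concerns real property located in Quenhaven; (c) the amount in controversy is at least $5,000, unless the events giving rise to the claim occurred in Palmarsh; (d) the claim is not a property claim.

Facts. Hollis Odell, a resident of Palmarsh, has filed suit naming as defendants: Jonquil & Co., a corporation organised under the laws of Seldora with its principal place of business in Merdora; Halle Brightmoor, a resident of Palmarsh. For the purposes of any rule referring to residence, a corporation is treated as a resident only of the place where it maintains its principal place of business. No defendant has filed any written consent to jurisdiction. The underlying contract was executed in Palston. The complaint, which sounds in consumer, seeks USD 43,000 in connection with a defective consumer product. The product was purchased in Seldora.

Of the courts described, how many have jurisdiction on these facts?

3

The Palmarsh Court of Common Pleas:
  (a) The plaintiff resides in Palmarsh, which is not Galen — that alternative is enough. Met.
  (b) Hollis Odell resides in Palmarsh. Condition met.
  (c) The claim is a consumer claim, which satisfies one of the alternatives. Met.
  (d) The plaintiff resides in Palmarsh, so one alternative holds. The exception is not triggered, since the operative events occurred in Seldora, not Palmarsh. Satisfied.
  → Every requirement is satisfied — jurisdiction.
The Quenhaven Regional Court:
  (a) The operative events occurred in Seldora, not Quenhaven; the defendants reside as follows — Jonquil & Co. in Merdora, Halle Brightmoor in Palmarsh — not all in Quenhaven; the claim is a consumer claim, not a contract claim — no alternative holds. But the amount in controversy is 43,000 dollars, which meets the USD 38,500 floor, and the 'unless' clause therefore excuses the requirement. Condition met.
  (b) No party resides in Quenhaven. The proviso rescues it, though: the amount in controversy is USD 43,000, which meets the 40,000 dollars floor. Met.
  (c) The amount in controversy is USD 43,000, which meets the $10,000 floor. The carve-out does not apply: the claim does not concern real property. Condition met.
  (d) The plaintiff resides in Palmarsh, which is not Quenhaven, which satisfies one of the alternatives. Met.
  (e) The claim is a consumer claim, not a contract claim, so one alternative holds. The exception is not triggered, since the operative events occurred in Seldora, not Quenhaven. Condition met.
  → All conditions met; jurisdiction exists.
The Circuit Court of Quenhaven:
  (a) The claim is a consumer claim — that alternative is enough. Met.
  (b) The amount in controversy is USD 43,000, within the 47,000 dollars ceiling. The carve-out does not apply: the claim does not concern real property. Condition met.
  (c) The amount in controversy is USD 43,000, which meets the 5,000 dollars floor. Satisfied.
  (d) The claim is a consumer claim, not a property claim. Satisfied.
  → All conditions met; jurisdiction exists.
Courts with jurisdiction: the Palmarsh Court of Common Pleas, the Quenhaven Regional Court, the Circuit Court of Quenhaven — 3 in total.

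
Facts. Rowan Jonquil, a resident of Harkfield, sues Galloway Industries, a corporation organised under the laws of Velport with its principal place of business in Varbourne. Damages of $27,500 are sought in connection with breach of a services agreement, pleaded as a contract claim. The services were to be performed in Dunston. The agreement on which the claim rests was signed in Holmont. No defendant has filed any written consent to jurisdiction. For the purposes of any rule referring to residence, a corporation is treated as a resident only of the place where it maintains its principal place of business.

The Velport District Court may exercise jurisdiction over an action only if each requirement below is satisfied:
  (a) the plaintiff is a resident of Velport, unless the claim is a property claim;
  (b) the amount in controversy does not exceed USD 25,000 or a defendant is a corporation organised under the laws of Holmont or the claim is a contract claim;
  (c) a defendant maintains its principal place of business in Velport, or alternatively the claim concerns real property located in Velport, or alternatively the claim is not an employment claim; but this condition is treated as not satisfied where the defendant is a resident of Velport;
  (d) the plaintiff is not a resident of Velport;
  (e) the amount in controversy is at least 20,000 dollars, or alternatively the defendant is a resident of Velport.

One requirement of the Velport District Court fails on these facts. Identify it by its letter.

(a)

The Velport District Court:
  (a) The plaintiff resides in Harkfield, not Velport. Nor does the 'unless' clause help: the claim is a contract claim, not a property claim. Fails.
  (b) The claim is a contract claim — that alternative is enough. Condition met.
  (c) The claim is a contract claim, not an employment claim, which satisfies one of the alternatives. The exception is not triggered, since the defendant resides in Varbourne, not Velport. Condition met.
  (d) The plaintiff resides in Harkfield, which is not Velport. Met.
  (e) The amount in controversy is USD 27,500, which meets the USD 20,000 floor, so one alternative holds. Condition met.
Only condition (a) fails.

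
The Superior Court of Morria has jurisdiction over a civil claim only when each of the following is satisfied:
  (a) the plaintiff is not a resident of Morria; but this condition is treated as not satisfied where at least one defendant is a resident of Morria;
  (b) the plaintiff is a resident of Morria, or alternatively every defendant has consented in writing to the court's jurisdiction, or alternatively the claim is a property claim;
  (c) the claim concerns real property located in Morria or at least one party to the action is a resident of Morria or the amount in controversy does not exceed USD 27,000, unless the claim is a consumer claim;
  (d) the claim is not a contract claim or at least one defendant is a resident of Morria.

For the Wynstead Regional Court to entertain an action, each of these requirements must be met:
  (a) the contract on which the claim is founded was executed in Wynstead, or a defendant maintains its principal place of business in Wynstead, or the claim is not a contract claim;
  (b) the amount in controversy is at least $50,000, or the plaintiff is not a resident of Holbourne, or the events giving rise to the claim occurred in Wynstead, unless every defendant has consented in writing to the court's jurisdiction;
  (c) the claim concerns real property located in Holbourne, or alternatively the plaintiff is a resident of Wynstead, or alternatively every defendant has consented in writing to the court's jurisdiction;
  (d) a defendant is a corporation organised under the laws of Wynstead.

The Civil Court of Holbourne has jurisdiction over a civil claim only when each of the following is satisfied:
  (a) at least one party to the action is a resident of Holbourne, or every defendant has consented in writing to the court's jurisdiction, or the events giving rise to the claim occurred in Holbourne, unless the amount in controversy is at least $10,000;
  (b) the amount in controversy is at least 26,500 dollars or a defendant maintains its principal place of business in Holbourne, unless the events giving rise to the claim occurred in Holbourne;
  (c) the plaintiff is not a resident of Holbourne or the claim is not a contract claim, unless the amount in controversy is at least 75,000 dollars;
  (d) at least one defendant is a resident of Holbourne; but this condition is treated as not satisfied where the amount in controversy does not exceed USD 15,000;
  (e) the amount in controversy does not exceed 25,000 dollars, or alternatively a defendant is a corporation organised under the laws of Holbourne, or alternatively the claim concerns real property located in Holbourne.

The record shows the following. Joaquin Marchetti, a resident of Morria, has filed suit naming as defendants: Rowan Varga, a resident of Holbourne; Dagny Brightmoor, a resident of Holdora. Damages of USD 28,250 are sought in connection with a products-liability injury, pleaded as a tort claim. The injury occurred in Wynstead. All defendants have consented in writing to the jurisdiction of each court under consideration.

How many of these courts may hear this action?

The Superior Court of Morria:
  (a) The plaintiff resides in Morria. Condition not met.
  (b) The plaintiff resides in Morria, which satisfies one of the alternatives. Condition met.
  (c) Joaquin Marchetti resides in Morria — that alternative is enough. Met.
  (d) The claim is a tort claim, not a contract claim — that alternative is enough. Met.
  → At least one condition fails; no jurisdiction.
The Wynstead Regional Court:
  (a) The claim is a tort claim, not a contract claim, which satisfies one of the alternatives. Met.
  (b) The plaintiff resides in Morria, which is not Holbourne, so one alternative holds. Condition met.
  (c) Every defendant has filed written consent, so this disjunct is met. Met.
  (d) No defendant is a corporation. Condition not met.
  → The court lacks jurisdiction.
The Civil Court of Holbourne:
  (a) Rowan Varga resides in Holbourne — that alternative is enough. Condition met.
  (b) The amount in controversy is $28,250, which meets the $26,500 floor, which satisfies one of the alternatives. Satisfied.
  (c) The plaintiff resides in Morria, which is not Holbourne — that alternative is enough. Condition met.
  (d) Rowan Varga resides in Holbourne. The exception is not triggered, since the amount in controversy is 28,250 dollars, above the USD 15,000 ceiling. Met.
  (e) The amount in controversy is USD 28,250, above the USD 25,000 ceiling; no defendant is a corporation; the claim does not concern real property — every alternative fails. Not met.
  → At least one condition fails; no jurisdiction.
No court satisfies all of its conditions.

0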